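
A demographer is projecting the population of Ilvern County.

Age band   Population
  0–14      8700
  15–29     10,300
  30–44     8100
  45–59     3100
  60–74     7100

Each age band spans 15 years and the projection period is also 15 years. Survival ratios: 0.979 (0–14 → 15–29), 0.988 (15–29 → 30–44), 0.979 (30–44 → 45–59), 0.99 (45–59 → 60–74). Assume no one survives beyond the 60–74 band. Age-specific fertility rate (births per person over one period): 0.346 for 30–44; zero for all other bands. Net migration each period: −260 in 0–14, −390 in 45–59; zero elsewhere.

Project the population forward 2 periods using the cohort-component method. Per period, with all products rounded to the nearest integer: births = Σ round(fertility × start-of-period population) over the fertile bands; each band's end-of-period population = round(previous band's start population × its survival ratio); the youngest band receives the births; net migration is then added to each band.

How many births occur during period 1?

2803

Numbering the groups 1..5 from youngest to oldest:
After projecting period 1:
Births: 8100 * 0.346 = 2803
Group 2: 8700 * 0.979 = 8517
Group 3: 10300 * 0.988 = 10176
Group 4: 8100 * 0.979 = 7930
Group 5: 3100 * 0.99 = 3069
Net migration: Group 1 − 260 → 2543; Group 4 − 390 → 7540
End of period: [2543, 8517, 10176, 7540, 3069]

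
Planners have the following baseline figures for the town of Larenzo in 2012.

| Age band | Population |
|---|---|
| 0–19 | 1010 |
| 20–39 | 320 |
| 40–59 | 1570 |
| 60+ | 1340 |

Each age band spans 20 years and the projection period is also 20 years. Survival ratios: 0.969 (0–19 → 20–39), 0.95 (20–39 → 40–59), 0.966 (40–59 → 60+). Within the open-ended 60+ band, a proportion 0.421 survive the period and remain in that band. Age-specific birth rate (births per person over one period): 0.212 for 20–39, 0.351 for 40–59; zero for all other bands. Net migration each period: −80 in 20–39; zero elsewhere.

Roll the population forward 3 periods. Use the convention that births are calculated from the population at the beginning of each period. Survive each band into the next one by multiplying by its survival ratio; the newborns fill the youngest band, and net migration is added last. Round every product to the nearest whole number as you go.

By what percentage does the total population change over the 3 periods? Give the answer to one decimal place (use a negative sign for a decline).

— Period 1 —
Births: 320 × 0.212 = 68  |  1570 × 0.351 = 551 ⇒ total 619
20–39: 1010 × 0.969 = 979
40–59: 320 × 0.95 = 304
60+: 1570 × 0.966 + 1340 × 0.421 = 1517 + 564 = 2081
Net migration: 20–39 − 80 → 899
Population now: 0–19=619, 20–39=899, 40–59=304, 60+=2081
— Period 2 —
Births: 899 × 0.212 = 191  |  304 × 0.351 = 107 ⇒ total 298
20–39: 619 × 0.969 = 600
40–59: 899 × 0.95 = 854
60+: 304 × 0.966 + 2081 × 0.421 = 294 + 876 = 1170
Net migration: 20–39 − 80 → 520
Population now: 0–19=298, 20–39=520, 40–59=854, 60+=1170
— Period 3 —
Births: 520 × 0.212 = 110  |  854 × 0.351 = 300 ⇒ total 410
20–39: 298 × 0.969 = 289
40–59: 520 × 0.95 = 494
60+: 854 × 0.966 + 1170 × 0.421 = 825 + 493 = 1318
Net migration: 20–39 − 80 → 209
Population now: 0–19=410, 20–39=209, 40–59=494, 60+=1318
Total: 4240 → 2431; change = -1809; percentage change = -42.7%

-42.7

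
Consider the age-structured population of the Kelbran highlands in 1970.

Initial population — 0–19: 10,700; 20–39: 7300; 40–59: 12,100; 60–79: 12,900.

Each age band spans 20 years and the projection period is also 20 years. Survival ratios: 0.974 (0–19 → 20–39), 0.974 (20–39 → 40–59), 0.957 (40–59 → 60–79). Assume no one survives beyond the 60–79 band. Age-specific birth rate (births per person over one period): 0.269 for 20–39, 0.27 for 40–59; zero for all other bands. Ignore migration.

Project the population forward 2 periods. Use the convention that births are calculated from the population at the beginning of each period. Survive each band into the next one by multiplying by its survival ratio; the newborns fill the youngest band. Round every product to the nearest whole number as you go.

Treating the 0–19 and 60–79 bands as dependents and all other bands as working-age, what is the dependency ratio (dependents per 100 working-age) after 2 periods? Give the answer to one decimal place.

(Groups numbered youngest = 1 to oldest = 4.)
[period 1]
Births: 7300 × 0.269 = 1964  |  12100 × 0.27 = 3267 → total 5231
Group 2: 10700 × 0.974 = 10422
Group 3: 7300 × 0.974 = 7110
Group 4: 12100 × 0.957 = 11580
Giving 5231 / 10422 / 7110 / 11580.
[period 2]
Births: 10422 × 0.269 = 2804  |  7110 × 0.27 = 1920 → total 4724
Group 2: 5231 × 0.974 = 5095
Group 3: 10422 × 0.974 = 10151
Group 4: 7110 × 0.957 = 6804
Giving 4724 / 5095 / 10151 / 6804.
Dependents (band 0–19 + band 60–79) = 4724 + 6804 = 11528; working-age = 15246; ratio = 11528/15246 × 100 = 75.6

75.6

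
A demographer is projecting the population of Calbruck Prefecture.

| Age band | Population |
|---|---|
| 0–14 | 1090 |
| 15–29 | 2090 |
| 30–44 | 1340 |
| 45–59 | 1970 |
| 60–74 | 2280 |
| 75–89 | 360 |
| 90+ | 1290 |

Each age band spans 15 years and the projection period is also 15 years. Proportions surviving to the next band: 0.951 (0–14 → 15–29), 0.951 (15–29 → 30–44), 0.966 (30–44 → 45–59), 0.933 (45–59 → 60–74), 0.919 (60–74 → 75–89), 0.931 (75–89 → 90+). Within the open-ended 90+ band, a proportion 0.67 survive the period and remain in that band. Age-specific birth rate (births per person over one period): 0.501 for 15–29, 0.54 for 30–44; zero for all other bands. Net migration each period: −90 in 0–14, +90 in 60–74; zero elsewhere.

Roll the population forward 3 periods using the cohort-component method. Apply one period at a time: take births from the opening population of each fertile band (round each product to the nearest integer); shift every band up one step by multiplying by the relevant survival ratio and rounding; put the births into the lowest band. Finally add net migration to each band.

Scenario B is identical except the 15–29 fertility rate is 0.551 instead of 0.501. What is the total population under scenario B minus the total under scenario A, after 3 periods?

— Period 1 —
Births: 2090 * 0.501 = 1047, 1340 * 0.54 = 724 → total 1771
15–29: 1090 * 0.951 = 1037
30–44: 2090 * 0.951 = 1988
45–59: 1340 * 0.966 = 1294
60–74: 1970 * 0.933 = 1838
75–89: 2280 * 0.919 = 2095
90+: 360 * 0.931 + 1290 * 0.67 = 335 + 864 = 1199
Net migration: 0–14 − 90 → 1681; 60–74 + 90 → 1928
Population now: 0–14=1681, 15–29=1037, 30–44=1988, 45–59=1294, 60–74=1928, 75–89=2095, 90+=1199
— Period 2 —
Births: 1037 * 0.501 = 520, 1988 * 0.54 = 1074 → total 1594
15–29: 1681 * 0.951 = 1599
30–44: 1037 * 0.951 = 986
45–59: 1988 * 0.966 = 1920
60–74: 1294 * 0.933 = 1207
75–89: 1928 * 0.919 = 1772
90+: 2095 * 0.931 + 1199 * 0.67 = 1950 + 803 = 2753
Net migration: 0–14 − 90 → 1504; 60–74 + 90 → 1297
Population now: 0–14=1504, 15–29=1599, 30–44=986, 45–59=1920, 60–74=1297, 75–89=1772, 90+=2753
— Period 3 —
Births: 1599 * 0.501 = 801, 986 * 0.54 = 532 → total 1333
15–29: 1504 * 0.951 = 1430
30–44: 1599 * 0.951 = 1521
45–59: 986 * 0.966 = 952
60–74: 1920 * 0.933 = 1791
75–89: 1297 * 0.919 = 1192
90+: 1772 * 0.931 + 2753 * 0.67 = 1650 + 1845 = 3495
Net migration: 0–14 − 90 → 1243; 60–74 + 90 → 1881
Population now: 0–14=1243, 15–29=1430, 30–44=1521, 45–59=952, 60–74=1881, 75–89=1192, 90+=3495
Scenario A total after 3 periods: 11714
Scenario B projection —
— Period 1 —
Births: 2090 * 0.551 = 1152, 1340 * 0.54 = 724 → total 1876
15–29: 1090 * 0.951 = 1037
30–44: 2090 * 0.951 = 1988
45–59: 1340 * 0.966 = 1294
60–74: 1970 * 0.933 = 1838
75–89: 2280 * 0.919 = 2095
90+: 360 * 0.931 + 1290 * 0.67 = 335 + 864 = 1199
Net migration: 0–14 − 90 → 1786; 60–74 + 90 → 1928
Population now: 0–14=1786, 15–29=1037, 30–44=1988, 45–59=1294, 60–74=1928, 75–89=2095, 90+=1199
— Period 2 —
Births: 1037 * 0.551 = 571, 1988 * 0.54 = 1074 → total 1645
15–29: 1786 * 0.951 = 1698
30–44: 1037 * 0.951 = 986
45–59: 1988 * 0.966 = 1920
60–74: 1294 * 0.933 = 1207
75–89: 1928 * 0.919 = 1772
90+: 2095 * 0.931 + 1199 * 0.67 = 1950 + 803 = 2753
Net migration: 0–14 − 90 → 1555; 60–74 + 90 → 1297
Population now: 0–14=1555, 15–29=1698, 30–44=986, 45–59=1920, 60–74=1297, 75–89=1772, 90+=2753
— Period 3 —
Births: 1698 * 0.551 = 936, 986 * 0.54 = 532 → total 1468
15–29: 1555 * 0.951 = 1479
30–44: 1698 * 0.951 = 1615
45–59: 986 * 0.966 = 952
60–74: 1920 * 0.933 = 1791
75–89: 1297 * 0.919 = 1192
90+: 1772 * 0.931 + 2753 * 0.67 = 1650 + 1845 = 3495
Net migration: 0–14 − 90 → 1378; 60–74 + 90 → 1881
Population now: 0–14=1378, 15–29=1479, 30–44=1615, 45–59=952, 60–74=1881, 75–89=1192, 90+=3495
Scenario B total after 3 periods: 11992
Difference B − A = 11992 − 11714 = 278

278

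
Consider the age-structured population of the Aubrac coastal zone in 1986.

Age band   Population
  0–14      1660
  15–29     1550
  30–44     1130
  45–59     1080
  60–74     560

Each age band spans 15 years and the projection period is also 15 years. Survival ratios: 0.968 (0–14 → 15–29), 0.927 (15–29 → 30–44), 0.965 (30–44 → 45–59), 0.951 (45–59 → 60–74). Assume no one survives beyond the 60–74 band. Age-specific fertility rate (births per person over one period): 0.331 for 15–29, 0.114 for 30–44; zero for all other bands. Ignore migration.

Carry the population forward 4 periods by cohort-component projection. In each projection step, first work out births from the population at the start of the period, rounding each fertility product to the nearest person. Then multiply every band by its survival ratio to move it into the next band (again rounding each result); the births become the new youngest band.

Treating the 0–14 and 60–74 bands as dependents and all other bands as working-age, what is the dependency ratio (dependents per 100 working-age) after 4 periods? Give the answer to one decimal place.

107.2

[period 1]
Births: 1550 * 0.331 = 513 ; 1130 * 0.114 = 129 — total 642
15–29: 1660 * 0.968 = 1607
30–44: 1550 * 0.927 = 1437
45–59: 1130 * 0.965 = 1090
60–74: 1080 * 0.951 = 1027
→ [642, 1607, 1437, 1090, 1027]
[period 2]
Births: 1607 * 0.331 = 532 ; 1437 * 0.114 = 164 — total 696
15–29: 642 * 0.968 = 621
30–44: 1607 * 0.927 = 1490
45–59: 1437 * 0.965 = 1387
60–74: 1090 * 0.951 = 1037
→ [696, 621, 1490, 1387, 1037]
[period 3]
Births: 621 * 0.331 = 206 ; 1490 * 0.114 = 170 — total 376
15–29: 696 * 0.968 = 674
30–44: 621 * 0.927 = 576
45–59: 1490 * 0.965 = 1438
60–74: 1387 * 0.951 = 1319
→ [376, 674, 576, 1438, 1319]
[period 4]
Births: 674 * 0.331 = 223 ; 576 * 0.114 = 66 — total 289
15–29: 376 * 0.968 = 364
30–44: 674 * 0.927 = 625
45–59: 576 * 0.965 = 556
60–74: 1438 * 0.951 = 1368
→ [289, 364, 625, 556, 1368]
Dependents (band 0–14 + band 60–74) = 289 + 1368 = 1657; working-age = 1545; ratio = 1657/1545 × 100 = 107.2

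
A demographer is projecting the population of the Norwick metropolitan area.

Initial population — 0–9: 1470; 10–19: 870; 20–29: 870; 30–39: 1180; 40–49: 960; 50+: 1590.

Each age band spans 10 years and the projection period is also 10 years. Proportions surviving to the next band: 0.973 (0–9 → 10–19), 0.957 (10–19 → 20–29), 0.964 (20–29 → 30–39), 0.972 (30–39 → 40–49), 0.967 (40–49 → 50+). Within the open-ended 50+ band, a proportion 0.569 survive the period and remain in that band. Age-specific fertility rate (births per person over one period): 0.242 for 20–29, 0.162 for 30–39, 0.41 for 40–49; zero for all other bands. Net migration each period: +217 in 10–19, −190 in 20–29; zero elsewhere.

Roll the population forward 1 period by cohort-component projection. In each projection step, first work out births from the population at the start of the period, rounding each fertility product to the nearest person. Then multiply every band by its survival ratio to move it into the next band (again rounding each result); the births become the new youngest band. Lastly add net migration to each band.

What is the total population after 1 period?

6905

Let band 1 be 0–9 through band 6 = 50+.
Period 1.
Births: 870 × 0.242 = 211  |  1180 × 0.162 = 191  |  960 × 0.41 = 394 → total 796
Band 2: 1470 × 0.973 = 1430
Band 3: 870 × 0.957 = 833
Band 4: 870 × 0.964 = 839
Band 5: 1180 × 0.972 = 1147
Band 6: 960 × 0.967 + 1590 × 0.569 = 928 + 905 = 1833
Net migration: Band 2 + 217 → 1647; Band 3 − 190 → 643
→ [796, 1647, 643, 839, 1147, 1833]
Total after period 1: 796 + 1647 + 643 + 839 + 1147 + 1833 = 6905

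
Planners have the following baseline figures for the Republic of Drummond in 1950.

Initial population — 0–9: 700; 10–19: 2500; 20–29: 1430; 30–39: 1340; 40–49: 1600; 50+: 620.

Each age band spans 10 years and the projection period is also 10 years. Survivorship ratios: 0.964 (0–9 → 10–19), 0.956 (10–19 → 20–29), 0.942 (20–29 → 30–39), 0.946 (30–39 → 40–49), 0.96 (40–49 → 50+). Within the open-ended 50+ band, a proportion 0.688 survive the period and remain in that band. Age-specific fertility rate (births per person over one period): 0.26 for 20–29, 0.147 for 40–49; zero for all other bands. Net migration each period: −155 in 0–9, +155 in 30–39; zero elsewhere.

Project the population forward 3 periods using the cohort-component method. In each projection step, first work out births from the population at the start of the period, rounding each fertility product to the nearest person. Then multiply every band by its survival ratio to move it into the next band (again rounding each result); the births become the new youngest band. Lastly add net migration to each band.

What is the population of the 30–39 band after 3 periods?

763

— Period 1 —
Births: 1430 × 0.26 = 372  |  1600 × 0.147 = 235 → total 607
10–19: 700 × 0.964 = 675
20–29: 2500 × 0.956 = 2390
30–39: 1430 × 0.942 = 1347
40–49: 1340 × 0.946 = 1268
50+: 1600 × 0.96 + 620 × 0.688 = 1536 + 427 = 1963
Net migration: 0–9 − 155 → 452; 30–39 + 155 → 1502
Population now: 0–9=452, 10–19=675, 20–29=2390, 30–39=1502, 40–49=1268, 50+=1963
— Period 2 —
Births: 2390 × 0.26 = 621  |  1268 × 0.147 = 186 → total 807
10–19: 452 × 0.964 = 436
20–29: 675 × 0.956 = 645
30–39: 2390 × 0.942 = 2251
40–49: 1502 × 0.946 = 1421
50+: 1268 × 0.96 + 1963 × 0.688 = 1217 + 1351 = 2568
Net migration: 0–9 − 155 → 652; 30–39 + 155 → 2406
Population now: 0–9=652, 10–19=436, 20–29=645, 30–39=2406, 40–49=1421, 50+=2568
— Period 3 —
Births: 645 × 0.26 = 168  |  1421 × 0.147 = 209 → total 377
10–19: 652 × 0.964 = 629
20–29: 436 × 0.956 = 417
30–39: 645 × 0.942 = 608
40–49: 2406 × 0.946 = 2276
50+: 1421 × 0.96 + 2568 × 0.688 = 1364 + 1767 = 3131
Net migration: 0–9 − 155 → 222; 30–39 + 155 → 763
Population now: 0–9=222, 10–19=629, 20–29=417, 30–39=763, 40–49=2276, 50+=3131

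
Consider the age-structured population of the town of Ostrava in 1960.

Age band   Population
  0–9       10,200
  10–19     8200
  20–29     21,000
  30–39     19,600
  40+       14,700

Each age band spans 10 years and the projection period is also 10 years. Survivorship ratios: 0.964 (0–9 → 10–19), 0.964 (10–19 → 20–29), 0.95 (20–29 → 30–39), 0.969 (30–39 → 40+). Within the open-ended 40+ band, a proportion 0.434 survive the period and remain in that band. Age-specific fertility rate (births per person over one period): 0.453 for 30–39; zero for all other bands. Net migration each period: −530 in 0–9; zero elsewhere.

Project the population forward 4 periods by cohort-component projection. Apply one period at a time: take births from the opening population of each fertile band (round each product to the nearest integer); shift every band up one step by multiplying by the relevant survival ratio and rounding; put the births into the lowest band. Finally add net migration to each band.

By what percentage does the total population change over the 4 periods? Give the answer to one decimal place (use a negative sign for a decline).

-46.8

Call the bands 1 to 5, youngest first.
After projecting period 1:
Births: 19600 × 0.453 = 8879
Band 2: 10200 × 0.964 = 9833
Band 3: 8200 × 0.964 = 7905
Band 4: 21000 × 0.95 = 19950
Band 5: 19600 × 0.969 + 14700 × 0.434 = 18992 + 6380 = 25372
Net migration: Band 1 − 530 → 8349
→ [8349, 9833, 7905, 19950, 25372]
After projecting period 2:
Births: 19950 × 0.453 = 9037
Band 2: 8349 × 0.964 = 8048
Band 3: 9833 × 0.964 = 9479
Band 4: 7905 × 0.95 = 7510
Band 5: 19950 × 0.969 + 25372 × 0.434 = 19332 + 11011 = 30343
Net migration: Band 1 − 530 → 8507
→ [8507, 8048, 9479, 7510, 30343]
After projecting period 3:
Births: 7510 × 0.453 = 3402
Band 2: 8507 × 0.964 = 8201
Band 3: 8048 × 0.964 = 7758
Band 4: 9479 × 0.95 = 9005
Band 5: 7510 × 0.969 + 30343 × 0.434 = 7277 + 13169 = 20446
Net migration: Band 1 − 530 → 2872
→ [2872, 8201, 7758, 9005, 20446]
After projecting period 4:
Births: 9005 × 0.453 = 4079
Band 2: 2872 × 0.964 = 2769
Band 3: 8201 × 0.964 = 7906
Band 4: 7758 × 0.95 = 7370
Band 5: 9005 × 0.969 + 20446 × 0.434 = 8726 + 8874 = 17600
Net migration: Band 1 − 530 → 3549
→ [3549, 2769, 7906, 7370, 17600]
Total: 73700 → 39194; change = -34506; percentage change = -46.8%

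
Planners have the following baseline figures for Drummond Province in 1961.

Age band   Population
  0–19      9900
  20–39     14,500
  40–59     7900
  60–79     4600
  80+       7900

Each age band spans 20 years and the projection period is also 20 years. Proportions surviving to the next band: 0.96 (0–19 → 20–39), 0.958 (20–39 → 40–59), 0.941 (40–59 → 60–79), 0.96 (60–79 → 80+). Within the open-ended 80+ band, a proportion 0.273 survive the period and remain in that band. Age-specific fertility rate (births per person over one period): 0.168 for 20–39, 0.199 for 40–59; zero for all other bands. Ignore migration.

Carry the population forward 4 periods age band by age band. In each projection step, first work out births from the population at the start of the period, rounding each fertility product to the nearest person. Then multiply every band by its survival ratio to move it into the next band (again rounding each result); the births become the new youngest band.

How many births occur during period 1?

(Groups numbered youngest = 1 to oldest = 5.)
After projecting period 1:
Births: 14500 × 0.168 = 2436 ; 7900 × 0.199 = 1572 → total 4008
Group 2: 9900 × 0.96 = 9504
Group 3: 14500 × 0.958 = 13891
Group 4: 7900 × 0.941 = 7434
Group 5: 4600 × 0.96 + 7900 × 0.273 = 4416 + 2157 = 6573
→ [4008, 9504, 13891, 7434, 6573]

4008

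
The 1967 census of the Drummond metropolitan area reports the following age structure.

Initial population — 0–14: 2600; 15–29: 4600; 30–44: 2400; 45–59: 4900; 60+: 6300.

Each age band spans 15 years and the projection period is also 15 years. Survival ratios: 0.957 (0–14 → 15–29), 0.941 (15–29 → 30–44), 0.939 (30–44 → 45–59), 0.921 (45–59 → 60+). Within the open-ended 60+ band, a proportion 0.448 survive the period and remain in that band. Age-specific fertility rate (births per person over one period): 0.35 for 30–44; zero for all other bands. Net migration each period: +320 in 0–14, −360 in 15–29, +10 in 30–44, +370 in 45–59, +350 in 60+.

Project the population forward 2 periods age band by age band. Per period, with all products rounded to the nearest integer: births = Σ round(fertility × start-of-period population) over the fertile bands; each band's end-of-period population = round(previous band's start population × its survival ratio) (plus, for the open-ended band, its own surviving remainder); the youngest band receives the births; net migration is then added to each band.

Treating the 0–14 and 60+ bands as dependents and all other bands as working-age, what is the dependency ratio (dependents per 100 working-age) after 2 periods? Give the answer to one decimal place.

111.7

Let band 1 be 0–14 through band 5 = 60+.
Period 1:
Births: 2400 × 0.35 = 840
Band 2: 2600 × 0.957 = 2488
Band 3: 4600 × 0.941 = 4329
Band 4: 2400 × 0.939 = 2254
Band 5: 4900 × 0.921 + 6300 × 0.448 = 4513 + 2822 = 7335
Net migration: Band 1 + 320 → 1160; Band 2 − 360 → 2128; Band 3 + 10 → 4339; Band 4 + 370 → 2624; Band 5 + 350 → 7685
Giving 1160 / 2128 / 4339 / 2624 / 7685.
Period 2:
Births: 4339 × 0.35 = 1519
Band 2: 1160 × 0.957 = 1110
Band 3: 2128 × 0.941 = 2002
Band 4: 4339 × 0.939 = 4074
Band 5: 2624 × 0.921 + 7685 × 0.448 = 2417 + 3443 = 5860
Net migration: Band 1 + 320 → 1839; Band 2 − 360 → 750; Band 3 + 10 → 2012; Band 4 + 370 → 4444; Band 5 + 350 → 6210
Giving 1839 / 750 / 2012 / 4444 / 6210.
Dependents (band 0–14 + band 60+) = 1839 + 6210 = 8049; working-age = 7206; ratio = 8049/7206 × 100 = 111.7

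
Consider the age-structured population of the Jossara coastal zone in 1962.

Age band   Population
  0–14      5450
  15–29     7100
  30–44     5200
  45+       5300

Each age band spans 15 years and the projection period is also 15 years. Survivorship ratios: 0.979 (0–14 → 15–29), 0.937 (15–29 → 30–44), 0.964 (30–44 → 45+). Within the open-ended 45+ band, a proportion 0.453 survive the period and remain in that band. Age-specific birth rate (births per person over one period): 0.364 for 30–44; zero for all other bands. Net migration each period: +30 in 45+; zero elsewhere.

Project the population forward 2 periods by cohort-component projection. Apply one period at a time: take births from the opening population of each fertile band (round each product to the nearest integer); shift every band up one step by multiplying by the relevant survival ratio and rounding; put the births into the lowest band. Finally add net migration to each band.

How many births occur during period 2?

Period 1:
Births: 5200 × 0.364 = 1893
15–29: 5450 × 0.979 = 5336
30–44: 7100 × 0.937 = 6653
45+: 5200 × 0.964 + 5300 × 0.453 = 5013 + 2401 = 7414
Net migration: 45+ + 30 → 7444
→ [1893, 5336, 6653, 7444]
Period 2:
Births: 6653 × 0.364 = 2422
15–29: 1893 × 0.979 = 1853
30–44: 5336 × 0.937 = 5000
45+: 6653 × 0.964 + 7444 × 0.453 = 6413 + 3372 = 9785
Net migration: 45+ + 30 → 9815
→ [2422, 1853, 5000, 9815]

2422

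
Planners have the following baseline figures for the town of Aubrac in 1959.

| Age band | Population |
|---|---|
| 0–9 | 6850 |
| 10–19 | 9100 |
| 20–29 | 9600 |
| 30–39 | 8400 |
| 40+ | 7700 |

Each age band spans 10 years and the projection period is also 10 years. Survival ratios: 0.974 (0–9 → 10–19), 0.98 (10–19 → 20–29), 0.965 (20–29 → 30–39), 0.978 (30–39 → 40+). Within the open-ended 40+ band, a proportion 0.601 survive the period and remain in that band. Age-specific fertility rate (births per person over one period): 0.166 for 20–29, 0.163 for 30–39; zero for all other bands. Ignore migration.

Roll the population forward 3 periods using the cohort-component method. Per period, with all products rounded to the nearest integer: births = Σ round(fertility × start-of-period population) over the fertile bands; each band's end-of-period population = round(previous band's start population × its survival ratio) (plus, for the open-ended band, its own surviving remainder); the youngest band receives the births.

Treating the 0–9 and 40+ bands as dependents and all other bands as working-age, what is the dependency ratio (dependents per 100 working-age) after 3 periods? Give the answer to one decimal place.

174.2

(Groups numbered youngest = 1 to oldest = 5.)
Period 1.
Births: 9600 × 0.166 = 1594 ; 8400 × 0.163 = 1369 → total 2963
Group 2: 6850 × 0.974 = 6672
Group 3: 9100 × 0.98 = 8918
Group 4: 9600 × 0.965 = 9264
Group 5: 8400 × 0.978 + 7700 × 0.601 = 8215 + 4628 = 12843
→ [2963, 6672, 8918, 9264, 12843]
Period 2.
Births: 8918 × 0.166 = 1480 ; 9264 × 0.163 = 1510 → total 2990
Group 2: 2963 × 0.974 = 2886
Group 3: 6672 × 0.98 = 6539
Group 4: 8918 × 0.965 = 8606
Group 5: 9264 × 0.978 + 12843 × 0.601 = 9060 + 7719 = 16779
→ [2990, 2886, 6539, 8606, 16779]
Period 3.
Births: 6539 × 0.166 = 1085 ; 8606 × 0.163 = 1403 → total 2488
Group 2: 2990 × 0.974 = 2912
Group 3: 2886 × 0.98 = 2828
Group 4: 6539 × 0.965 = 6310
Group 5: 8606 × 0.978 + 16779 × 0.601 = 8417 + 10084 = 18501
→ [2488, 2912, 2828, 6310, 18501]
Dependents (band 0–9 + band 40+) = 2488 + 18501 = 20989; working-age = 12050; ratio = 20989/12050 × 100 = 174.2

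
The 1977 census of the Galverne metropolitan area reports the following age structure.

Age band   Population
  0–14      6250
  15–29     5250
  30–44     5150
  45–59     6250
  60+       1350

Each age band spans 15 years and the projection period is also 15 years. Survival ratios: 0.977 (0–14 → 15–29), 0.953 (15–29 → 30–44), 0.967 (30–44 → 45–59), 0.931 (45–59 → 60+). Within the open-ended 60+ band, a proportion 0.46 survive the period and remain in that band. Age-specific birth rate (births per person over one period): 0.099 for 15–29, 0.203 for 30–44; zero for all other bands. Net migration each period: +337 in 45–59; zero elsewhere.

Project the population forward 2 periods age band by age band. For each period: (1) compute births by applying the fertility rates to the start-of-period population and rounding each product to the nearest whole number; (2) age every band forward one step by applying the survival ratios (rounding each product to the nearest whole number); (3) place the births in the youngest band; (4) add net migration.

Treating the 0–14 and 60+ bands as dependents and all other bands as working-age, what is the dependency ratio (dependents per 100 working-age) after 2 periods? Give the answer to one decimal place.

Let band 1 be 0–14 through band 5 = 60+.
Period 1:
Births: 5250 * 0.099 = 520, 5150 * 0.203 = 1045 → total 1565
Band 2: 6250 * 0.977 = 6106
Band 3: 5250 * 0.953 = 5003
Band 4: 5150 * 0.967 = 4980
Band 5: 6250 * 0.931 + 1350 * 0.46 = 5819 + 621 = 6440
Net migration: Band 4 + 337 → 5317
→ [1565, 6106, 5003, 5317, 6440]
Period 2:
Births: 6106 * 0.099 = 604, 5003 * 0.203 = 1016 → total 1620
Band 2: 1565 * 0.977 = 1529
Band 3: 6106 * 0.953 = 5819
Band 4: 5003 * 0.967 = 4838
Band 5: 5317 * 0.931 + 6440 * 0.46 = 4950 + 2962 = 7912
Net migration: Band 4 + 337 → 5175
→ [1620, 1529, 5819, 5175, 7912]
Dependents (band 0–14 + band 60+) = 1620 + 7912 = 9532; working-age = 12523; ratio = 9532/12523 × 100 = 76.1

76.1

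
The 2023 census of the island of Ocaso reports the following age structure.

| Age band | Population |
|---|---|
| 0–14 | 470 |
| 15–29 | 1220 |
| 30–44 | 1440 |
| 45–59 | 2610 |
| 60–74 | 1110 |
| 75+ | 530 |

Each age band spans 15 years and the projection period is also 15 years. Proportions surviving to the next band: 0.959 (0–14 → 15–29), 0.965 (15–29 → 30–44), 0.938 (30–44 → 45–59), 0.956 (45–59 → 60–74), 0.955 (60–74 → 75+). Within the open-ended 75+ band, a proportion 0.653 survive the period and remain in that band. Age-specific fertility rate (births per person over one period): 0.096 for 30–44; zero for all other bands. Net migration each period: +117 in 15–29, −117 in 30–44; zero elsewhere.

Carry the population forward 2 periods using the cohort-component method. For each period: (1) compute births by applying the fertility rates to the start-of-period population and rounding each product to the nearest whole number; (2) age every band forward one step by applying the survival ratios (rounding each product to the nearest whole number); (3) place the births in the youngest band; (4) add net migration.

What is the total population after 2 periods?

Let group 1 be 0–14 through group 6 = 75+.
Period 1.
Births: 1440 * 0.096 = 138
Group 2: 470 * 0.959 = 451
Group 3: 1220 * 0.965 = 1177
Group 4: 1440 * 0.938 = 1351
Group 5: 2610 * 0.956 = 2495
Group 6: 1110 * 0.955 + 530 * 0.653 = 1060 + 346 = 1406
Net migration: Group 2 + 117 → 568; Group 3 − 117 → 1060
Giving 138 / 568 / 1060 / 1351 / 2495 / 1406.
Period 2.
Births: 1060 * 0.096 = 102
Group 2: 138 * 0.959 = 132
Group 3: 568 * 0.965 = 548
Group 4: 1060 * 0.938 = 994
Group 5: 1351 * 0.956 = 1292
Group 6: 2495 * 0.955 + 1406 * 0.653 = 2383 + 918 = 3301
Net migration: Group 2 + 117 → 249; Group 3 − 117 → 431
Giving 102 / 249 / 431 / 994 / 1292 / 3301.
Total after period 2: 102 + 249 + 431 + 994 + 1292 + 3301 = 6369

6369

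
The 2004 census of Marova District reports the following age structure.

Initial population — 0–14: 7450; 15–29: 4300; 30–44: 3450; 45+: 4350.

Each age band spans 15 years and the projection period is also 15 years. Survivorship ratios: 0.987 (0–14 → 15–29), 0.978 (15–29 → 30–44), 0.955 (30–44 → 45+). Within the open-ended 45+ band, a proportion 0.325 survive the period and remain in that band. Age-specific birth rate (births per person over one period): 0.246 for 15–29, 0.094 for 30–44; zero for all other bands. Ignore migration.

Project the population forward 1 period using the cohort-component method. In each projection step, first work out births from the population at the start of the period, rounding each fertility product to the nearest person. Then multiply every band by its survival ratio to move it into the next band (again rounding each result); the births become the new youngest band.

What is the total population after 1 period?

Period 1:
Births: 4300 × 0.246 = 1058 ; 3450 × 0.094 = 324 → total 1382
15–29: 7450 × 0.987 = 7353
30–44: 4300 × 0.978 = 4205
45+: 3450 × 0.955 + 4350 × 0.325 = 3295 + 1414 = 4709
Population now: 0–14=1382, 15–29=7353, 30–44=4205, 45+=4709
Total after period 1: 1382 + 7353 + 4205 + 4709 = 17649

17649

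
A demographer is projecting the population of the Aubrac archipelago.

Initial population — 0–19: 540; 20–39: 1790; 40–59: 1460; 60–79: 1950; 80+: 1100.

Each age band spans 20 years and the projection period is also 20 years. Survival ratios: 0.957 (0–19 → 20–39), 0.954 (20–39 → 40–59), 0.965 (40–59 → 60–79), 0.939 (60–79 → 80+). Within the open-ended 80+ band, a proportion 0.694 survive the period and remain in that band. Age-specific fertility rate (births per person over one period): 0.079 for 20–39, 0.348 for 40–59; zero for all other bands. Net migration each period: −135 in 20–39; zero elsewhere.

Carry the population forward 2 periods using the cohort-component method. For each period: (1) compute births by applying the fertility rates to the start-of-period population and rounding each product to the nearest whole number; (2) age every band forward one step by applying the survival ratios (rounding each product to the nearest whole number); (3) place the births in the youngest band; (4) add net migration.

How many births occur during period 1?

649

Period 1:
Births: 1790 × 0.079 = 141, 1460 × 0.348 = 508 → 649
20–39: 540 × 0.957 = 517
40–59: 1790 × 0.954 = 1708
60–79: 1460 × 0.965 = 1409
80+: 1950 × 0.939 + 1100 × 0.694 = 1831 + 763 = 2594
Net migration: 20–39 − 135 → 382
Population now: 0–19=649, 20–39=382, 40–59=1708, 60–79=1409, 80+=2594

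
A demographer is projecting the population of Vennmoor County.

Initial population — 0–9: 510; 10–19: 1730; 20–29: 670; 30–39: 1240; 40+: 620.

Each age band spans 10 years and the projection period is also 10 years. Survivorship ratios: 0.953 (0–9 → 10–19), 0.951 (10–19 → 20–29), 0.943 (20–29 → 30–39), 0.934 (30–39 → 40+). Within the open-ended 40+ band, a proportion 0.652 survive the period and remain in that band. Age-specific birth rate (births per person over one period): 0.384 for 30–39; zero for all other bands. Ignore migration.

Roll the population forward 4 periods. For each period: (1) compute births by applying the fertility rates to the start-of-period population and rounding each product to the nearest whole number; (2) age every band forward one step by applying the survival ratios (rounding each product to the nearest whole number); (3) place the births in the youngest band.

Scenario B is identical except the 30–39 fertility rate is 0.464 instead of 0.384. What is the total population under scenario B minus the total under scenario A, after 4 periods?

281

— Period 1 —
Births: 1240 × 0.384 = 476
10–19: 510 × 0.953 = 486
20–29: 1730 × 0.951 = 1645
30–39: 670 × 0.943 = 632
40+: 1240 × 0.934 + 620 × 0.652 = 1158 + 404 = 1562
→ [476, 486, 1645, 632, 1562]
— Period 2 —
Births: 632 × 0.384 = 243
10–19: 476 × 0.953 = 454
20–29: 486 × 0.951 = 462
30–39: 1645 × 0.943 = 1551
40+: 632 × 0.934 + 1562 × 0.652 = 590 + 1018 = 1608
→ [243, 454, 462, 1551, 1608]
— Period 3 —
Births: 1551 × 0.384 = 596
10–19: 243 × 0.953 = 232
20–29: 454 × 0.951 = 432
30–39: 462 × 0.943 = 436
40+: 1551 × 0.934 + 1608 × 0.652 = 1449 + 1048 = 2497
→ [596, 232, 432, 436, 2497]
— Period 4 —
Births: 436 × 0.384 = 167
10–19: 596 × 0.953 = 568
20–29: 232 × 0.951 = 221
30–39: 432 × 0.943 = 407
40+: 436 × 0.934 + 2497 × 0.652 = 407 + 1628 = 2035
→ [167, 568, 221, 407, 2035]
Scenario A total after 4 periods: 3398
Scenario B projection —
— Period 1 —
Births: 1240 × 0.464 = 575
10–19: 510 × 0.953 = 486
20–29: 1730 × 0.951 = 1645
30–39: 670 × 0.943 = 632
40+: 1240 × 0.934 + 620 × 0.652 = 1158 + 404 = 1562
→ [575, 486, 1645, 632, 1562]
— Period 2 —
Births: 632 × 0.464 = 293
10–19: 575 × 0.953 = 548
20–29: 486 × 0.951 = 462
30–39: 1645 × 0.943 = 1551
40+: 632 × 0.934 + 1562 × 0.652 = 590 + 1018 = 1608
→ [293, 548, 462, 1551, 1608]
— Period 3 —
Births: 1551 × 0.464 = 720
10–19: 293 × 0.953 = 279
20–29: 548 × 0.951 = 521
30–39: 462 × 0.943 = 436
40+: 1551 × 0.934 + 1608 × 0.652 = 1449 + 1048 = 2497
→ [720, 279, 521, 436, 2497]
— Period 4 —
Births: 436 × 0.464 = 202
10–19: 720 × 0.953 = 686
20–29: 279 × 0.951 = 265
30–39: 521 × 0.943 = 491
40+: 436 × 0.934 + 2497 × 0.652 = 407 + 1628 = 2035
→ [202, 686, 265, 491, 2035]
Scenario B total after 4 periods: 3679
Difference B − A = 3679 − 3398 = 281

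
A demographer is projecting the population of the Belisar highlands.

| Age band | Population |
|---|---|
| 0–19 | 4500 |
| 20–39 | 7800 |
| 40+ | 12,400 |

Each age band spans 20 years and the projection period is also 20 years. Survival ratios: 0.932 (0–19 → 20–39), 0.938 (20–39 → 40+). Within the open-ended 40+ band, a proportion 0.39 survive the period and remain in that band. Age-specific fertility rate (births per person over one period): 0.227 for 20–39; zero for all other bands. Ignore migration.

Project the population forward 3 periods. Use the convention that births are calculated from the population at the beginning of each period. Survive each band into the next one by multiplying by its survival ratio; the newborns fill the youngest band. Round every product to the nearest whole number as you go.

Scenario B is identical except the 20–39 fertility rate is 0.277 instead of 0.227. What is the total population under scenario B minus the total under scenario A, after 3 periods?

719

Call the groups 1 to 3, youngest first.
— Period 1 —
Births: 7800 * 0.227 = 1771
Group 2: 4500 * 0.932 = 4194
Group 3: 7800 * 0.938 + 12400 * 0.39 = 7316 + 4836 = 12152
End of period: [1771, 4194, 12152]
— Period 2 —
Births: 4194 * 0.227 = 952
Group 2: 1771 * 0.932 = 1651
Group 3: 4194 * 0.938 + 12152 * 0.39 = 3934 + 4739 = 8673
End of period: [952, 1651, 8673]
— Period 3 —
Births: 1651 * 0.227 = 375
Group 2: 952 * 0.932 = 887
Group 3: 1651 * 0.938 + 8673 * 0.39 = 1549 + 3382 = 4931
End of period: [375, 887, 4931]
Scenario A total after 3 periods: 6193
Scenario B projection —
— Period 1 —
Births: 7800 * 0.277 = 2161
Group 2: 4500 * 0.932 = 4194
Group 3: 7800 * 0.938 + 12400 * 0.39 = 7316 + 4836 = 12152
End of period: [2161, 4194, 12152]
— Period 2 —
Births: 4194 * 0.277 = 1162
Group 2: 2161 * 0.932 = 2014
Group 3: 4194 * 0.938 + 12152 * 0.39 = 3934 + 4739 = 8673
End of period: [1162, 2014, 8673]
— Period 3 —
Births: 2014 * 0.277 = 558
Group 2: 1162 * 0.932 = 1083
Group 3: 2014 * 0.938 + 8673 * 0.39 = 1889 + 3382 = 5271
End of period: [558, 1083, 5271]
Scenario B total after 3 periods: 6912
Difference B − A = 6912 − 6193 = 719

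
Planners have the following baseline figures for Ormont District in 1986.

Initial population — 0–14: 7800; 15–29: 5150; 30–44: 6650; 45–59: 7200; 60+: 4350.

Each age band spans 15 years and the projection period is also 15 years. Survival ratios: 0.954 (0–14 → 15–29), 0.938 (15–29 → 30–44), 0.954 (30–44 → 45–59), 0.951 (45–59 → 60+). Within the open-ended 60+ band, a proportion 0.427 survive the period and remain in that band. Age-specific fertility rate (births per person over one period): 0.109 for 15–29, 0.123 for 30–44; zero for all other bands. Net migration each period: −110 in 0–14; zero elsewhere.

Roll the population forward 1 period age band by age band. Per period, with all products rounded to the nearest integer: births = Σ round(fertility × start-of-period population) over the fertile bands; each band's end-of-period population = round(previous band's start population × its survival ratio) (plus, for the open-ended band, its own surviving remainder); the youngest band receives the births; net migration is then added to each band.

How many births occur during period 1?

1379

Numbering the bands 1..5 from youngest to oldest:
Period 1.
Births: 5150 * 0.109 = 561 ; 6650 * 0.123 = 818 → total 1379
Band 2: 7800 * 0.954 = 7441
Band 3: 5150 * 0.938 = 4831
Band 4: 6650 * 0.954 = 6344
Band 5: 7200 * 0.951 + 4350 * 0.427 = 6847 + 1857 = 8704
Net migration: Band 1 − 110 → 1269
End of period: [1269, 7441, 4831, 6344, 8704]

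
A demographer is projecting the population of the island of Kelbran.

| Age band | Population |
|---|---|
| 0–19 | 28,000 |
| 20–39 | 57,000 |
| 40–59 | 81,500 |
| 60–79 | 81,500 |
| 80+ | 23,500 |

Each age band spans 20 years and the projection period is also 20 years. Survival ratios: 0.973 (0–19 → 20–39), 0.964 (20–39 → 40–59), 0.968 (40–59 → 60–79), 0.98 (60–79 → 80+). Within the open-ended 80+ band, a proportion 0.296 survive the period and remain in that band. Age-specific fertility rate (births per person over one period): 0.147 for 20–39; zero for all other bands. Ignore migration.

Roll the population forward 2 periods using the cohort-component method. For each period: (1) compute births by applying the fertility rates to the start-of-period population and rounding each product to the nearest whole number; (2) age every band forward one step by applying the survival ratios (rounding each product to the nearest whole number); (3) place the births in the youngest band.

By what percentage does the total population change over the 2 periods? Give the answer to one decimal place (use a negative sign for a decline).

-28.3

— Period 1 —
Births: 57000 × 0.147 = 8379
20–39: 28000 × 0.973 = 27244
40–59: 57000 × 0.964 = 54948
60–79: 81500 × 0.968 = 78892
80+: 81500 × 0.98 + 23500 × 0.296 = 79870 + 6956 = 86826
End of period: [8379, 27244, 54948, 78892, 86826]
— Period 2 —
Births: 27244 × 0.147 = 4005
20–39: 8379 × 0.973 = 8153
40–59: 27244 × 0.964 = 26263
60–79: 54948 × 0.968 = 53190
80+: 78892 × 0.98 + 86826 × 0.296 = 77314 + 25700 = 103014
End of period: [4005, 8153, 26263, 53190, 103014]
Total: 271500 → 194625; change = -76875; percentage change = -28.3%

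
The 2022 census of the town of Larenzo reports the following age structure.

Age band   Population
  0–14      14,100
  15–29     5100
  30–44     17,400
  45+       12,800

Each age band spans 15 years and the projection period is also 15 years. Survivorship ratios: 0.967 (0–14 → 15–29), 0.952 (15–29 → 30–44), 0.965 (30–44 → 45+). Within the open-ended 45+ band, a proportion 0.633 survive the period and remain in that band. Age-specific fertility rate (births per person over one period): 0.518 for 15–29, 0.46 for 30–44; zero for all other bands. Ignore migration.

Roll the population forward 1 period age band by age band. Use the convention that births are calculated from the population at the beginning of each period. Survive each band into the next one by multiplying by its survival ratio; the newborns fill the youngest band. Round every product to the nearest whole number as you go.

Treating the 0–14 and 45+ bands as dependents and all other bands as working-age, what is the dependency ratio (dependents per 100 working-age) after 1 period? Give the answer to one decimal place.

192.2

Call the bands 1 to 4, youngest first.
After projecting period 1:
Births: 5100 × 0.518 = 2642  |  17400 × 0.46 = 8004 → total 10646
Band 2: 14100 × 0.967 = 13635
Band 3: 5100 × 0.952 = 4855
Band 4: 17400 × 0.965 + 12800 × 0.633 = 16791 + 8102 = 24893
End of period: [10646, 13635, 4855, 24893]
Dependents (band 0–14 + band 45+) = 10646 + 24893 = 35539; working-age = 18490; ratio = 35539/18490 × 100 = 192.2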